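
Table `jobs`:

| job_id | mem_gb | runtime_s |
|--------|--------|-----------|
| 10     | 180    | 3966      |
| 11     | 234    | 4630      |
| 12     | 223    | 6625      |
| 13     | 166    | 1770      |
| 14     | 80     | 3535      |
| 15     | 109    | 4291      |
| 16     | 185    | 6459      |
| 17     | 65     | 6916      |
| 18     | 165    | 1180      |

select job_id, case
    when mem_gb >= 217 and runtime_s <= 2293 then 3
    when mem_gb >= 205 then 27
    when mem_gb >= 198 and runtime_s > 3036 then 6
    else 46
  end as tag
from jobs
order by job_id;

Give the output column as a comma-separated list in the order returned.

job_id=10: ELSE → 46
job_id=11: mem_gb >= 205 → 27
job_id=12: mem_gb >= 205 → 27
job_id=13: ELSE → 46
job_id=14: ELSE → 46
job_id=15: ELSE → 46
job_id=16: ELSE → 46
job_id=17: ELSE → 46
job_id=18: ELSE → 46

46, 27, 27, 46, 46, 46, 46, 46, 46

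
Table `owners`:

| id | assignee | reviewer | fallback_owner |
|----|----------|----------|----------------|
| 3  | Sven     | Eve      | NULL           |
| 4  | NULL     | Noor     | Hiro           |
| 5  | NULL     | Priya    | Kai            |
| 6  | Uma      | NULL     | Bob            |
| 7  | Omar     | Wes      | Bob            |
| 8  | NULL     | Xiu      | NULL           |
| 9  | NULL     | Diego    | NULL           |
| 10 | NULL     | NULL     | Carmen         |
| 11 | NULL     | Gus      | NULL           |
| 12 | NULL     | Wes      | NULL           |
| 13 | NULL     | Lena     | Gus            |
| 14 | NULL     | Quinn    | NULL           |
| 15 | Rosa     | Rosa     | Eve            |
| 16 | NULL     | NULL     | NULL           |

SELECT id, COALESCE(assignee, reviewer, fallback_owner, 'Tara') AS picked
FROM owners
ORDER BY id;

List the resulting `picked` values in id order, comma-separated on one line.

id=3: assignee=Sven → Sven
id=4: assignee=NULL, reviewer=Noor → Noor
id=5: assignee=NULL, reviewer=Priya → Priya
id=6: assignee=Uma → Uma
id=7: assignee=Omar → Omar
id=8: assignee=NULL, reviewer=Xiu → Xiu
id=9: assignee=NULL, reviewer=Diego → Diego
id=10: assignee=NULL, reviewer=NULL, fallback_owner=Carmen → Carmen
id=11: assignee=NULL, reviewer=Gus → Gus
id=12: assignee=NULL, reviewer=Wes → Wes
id=13: assignee=NULL, reviewer=Lena → Lena
id=14: assignee=NULL, reviewer=Quinn → Quinn
id=15: assignee=Rosa → Rosa
id=16: assignee=NULL, reviewer=NULL, fallback_owner=NULL, → literal Tara → Tara

Sven, Noor, Priya, Uma, Omar, Xiu, Diego, Carmen, Gus, Wes, Lena, Quinn, Rosa, Tara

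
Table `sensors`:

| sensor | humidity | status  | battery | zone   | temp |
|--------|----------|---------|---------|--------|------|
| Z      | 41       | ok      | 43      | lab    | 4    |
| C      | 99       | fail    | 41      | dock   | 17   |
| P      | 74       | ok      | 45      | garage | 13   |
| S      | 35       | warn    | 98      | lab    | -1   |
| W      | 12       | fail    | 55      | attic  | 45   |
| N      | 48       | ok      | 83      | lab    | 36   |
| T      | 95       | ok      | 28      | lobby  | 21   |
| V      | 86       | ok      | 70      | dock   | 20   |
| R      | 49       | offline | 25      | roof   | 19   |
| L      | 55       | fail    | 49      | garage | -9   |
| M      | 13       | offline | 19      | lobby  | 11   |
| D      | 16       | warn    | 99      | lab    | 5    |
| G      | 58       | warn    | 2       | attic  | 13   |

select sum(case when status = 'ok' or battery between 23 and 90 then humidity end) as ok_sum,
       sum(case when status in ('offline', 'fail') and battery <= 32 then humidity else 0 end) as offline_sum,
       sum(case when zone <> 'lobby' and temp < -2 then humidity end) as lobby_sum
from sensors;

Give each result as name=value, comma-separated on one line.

ok_sum=559, offline_sum=62, lobby_sum=55

[ok_sum: status = 'ok' or battery between 23 and 90]
sensor=Z: ✓ → 41
sensor=C: ✓ → 99
sensor=P: ✓ → 74
sensor=S: ✗
sensor=W: ✓ → 12
sensor=N: ✓ → 48
sensor=T: ✓ → 95
sensor=V: ✓ → 86
sensor=R: ✓ → 49
sensor=L: ✓ → 55
sensor=M: ✗
sensor=D: ✗
sensor=G: ✗
ok_sum = 41 + 99 + 74 + 12 + 48 + 95 + 86 + 49 + 55 = 559
—
[offline_sum: status in ('offline', 'fail') and battery <= 32]
sensor=Z: ✗
sensor=C: ✗
sensor=P: ✗
sensor=S: ✗
sensor=W: ✗
sensor=N: ✗
sensor=T: ✗
sensor=V: ✗
sensor=R: ✓ → 49
sensor=L: ✗
sensor=M: ✓ → 13
sensor=D: ✗
sensor=G: ✗
offline_sum = 49 + 13 = 62
—
[lobby_sum: zone <> 'lobby' and temp < -2]
sensor=Z: ✗
sensor=C: ✗
sensor=P: ✗
sensor=S: ✗
sensor=W: ✗
sensor=N: ✗
sensor=T: ✗
sensor=V: ✗
sensor=R: ✗
sensor=L: ✓ → 55
sensor=M: ✗
sensor=D: ✗
sensor=G: ✗
lobby_sum = 55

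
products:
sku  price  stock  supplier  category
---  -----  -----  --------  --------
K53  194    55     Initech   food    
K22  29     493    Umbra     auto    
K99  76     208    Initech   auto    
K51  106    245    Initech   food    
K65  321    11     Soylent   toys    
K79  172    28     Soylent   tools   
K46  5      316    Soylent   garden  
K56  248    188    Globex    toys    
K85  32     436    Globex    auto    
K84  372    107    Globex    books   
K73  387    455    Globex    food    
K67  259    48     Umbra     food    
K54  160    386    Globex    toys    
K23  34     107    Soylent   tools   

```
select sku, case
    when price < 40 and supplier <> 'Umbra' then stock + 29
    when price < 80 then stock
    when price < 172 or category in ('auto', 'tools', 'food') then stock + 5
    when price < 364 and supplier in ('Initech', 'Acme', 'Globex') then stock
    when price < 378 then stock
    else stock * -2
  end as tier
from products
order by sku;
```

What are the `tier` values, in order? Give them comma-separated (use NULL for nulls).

sku=K22: price < 80 → 493
sku=K23: price < 40 and supplier <> 'Umbra' → 136
sku=K46: price < 40 and supplier <> 'Umbra' → 345
sku=K51: price < 172 or category in ('auto', 'tools', 'food') → 250
sku=K53: price < 172 or category in ('auto', 'tools', 'food') → 60
sku=K54: price < 172 or category in ('auto', 'tools', 'food') → 391
sku=K56: price < 364 and supplier in ('Initech', 'Acme', 'Globex') → 188
sku=K65: price < 378 → 11
sku=K67: price < 172 or category in ('auto', 'tools', 'food') → 53
sku=K73: price < 172 or category in ('auto', 'tools', 'food') → 460
sku=K79: price < 172 or category in ('auto', 'tools', 'food') → 33
sku=K84: price < 378 → 107
sku=K85: price < 40 and supplier <> 'Umbra' → 465
sku=K99: price < 80 → 208

493, 136, 345, 250, 60, 391, 188, 11, 53, 460, 33, 107, 465, 208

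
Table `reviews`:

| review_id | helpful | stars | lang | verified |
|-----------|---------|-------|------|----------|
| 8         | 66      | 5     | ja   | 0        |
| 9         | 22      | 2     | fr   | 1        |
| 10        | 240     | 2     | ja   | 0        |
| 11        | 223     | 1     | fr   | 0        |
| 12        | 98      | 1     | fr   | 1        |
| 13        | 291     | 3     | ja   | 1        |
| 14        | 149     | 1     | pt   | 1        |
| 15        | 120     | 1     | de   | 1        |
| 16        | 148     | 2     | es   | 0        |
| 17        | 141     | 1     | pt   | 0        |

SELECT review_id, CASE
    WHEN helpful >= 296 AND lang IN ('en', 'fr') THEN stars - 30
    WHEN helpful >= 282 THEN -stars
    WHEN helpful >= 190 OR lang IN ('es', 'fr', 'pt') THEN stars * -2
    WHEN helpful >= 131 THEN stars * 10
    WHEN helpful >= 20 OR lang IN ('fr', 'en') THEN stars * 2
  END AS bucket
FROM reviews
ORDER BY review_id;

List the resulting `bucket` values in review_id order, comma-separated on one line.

review_id=8: helpful >= 20 OR lang IN ('fr', 'en') → 10
review_id=9: helpful >= 190 OR lang IN ('es', 'fr', 'pt') → -4
review_id=10: helpful >= 190 OR lang IN ('es', 'fr', 'pt') → -4
review_id=11: helpful >= 190 OR lang IN ('es', 'fr', 'pt') → -2
review_id=12: helpful >= 190 OR lang IN ('es', 'fr', 'pt') → -2
review_id=13: helpful >= 282 → -3
review_id=14: helpful >= 190 OR lang IN ('es', 'fr', 'pt') → -2
review_id=15: helpful >= 20 OR lang IN ('fr', 'en') → 2
review_id=16: helpful >= 190 OR lang IN ('es', 'fr', 'pt') → -4
review_id=17: helpful >= 190 OR lang IN ('es', 'fr', 'pt') → -2

10, -4, -4, -2, -2, -3, -2, 2, -4, -2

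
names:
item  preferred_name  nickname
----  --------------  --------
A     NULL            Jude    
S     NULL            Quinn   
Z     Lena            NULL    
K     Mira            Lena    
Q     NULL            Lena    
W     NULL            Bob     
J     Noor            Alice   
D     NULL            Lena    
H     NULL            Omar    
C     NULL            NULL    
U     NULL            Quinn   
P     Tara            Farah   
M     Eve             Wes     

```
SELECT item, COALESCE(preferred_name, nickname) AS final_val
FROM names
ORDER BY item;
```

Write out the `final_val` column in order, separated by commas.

item=A: preferred_name=NULL, nickname=Jude → Jude
item=C: preferred_name=NULL, nickname=NULL (all NULL) → NULL
item=D: preferred_name=NULL, nickname=Lena → Lena
item=H: preferred_name=NULL, nickname=Omar → Omar
item=J: preferred_name=Noor → Noor
item=K: preferred_name=Mira → Mira
item=M: preferred_name=Eve → Eve
item=P: preferred_name=Tara → Tara
item=Q: preferred_name=NULL, nickname=Lena → Lena
item=S: preferred_name=NULL, nickname=Quinn → Quinn
item=U: preferred_name=NULL, nickname=Quinn → Quinn
item=W: preferred_name=NULL, nickname=Bob → Bob
item=Z: preferred_name=Lena → Lena

Jude, NULL, Lena, Omar, Noor, Mira, Eve, Tara, Lena, Quinn, Quinn, Bob, Lena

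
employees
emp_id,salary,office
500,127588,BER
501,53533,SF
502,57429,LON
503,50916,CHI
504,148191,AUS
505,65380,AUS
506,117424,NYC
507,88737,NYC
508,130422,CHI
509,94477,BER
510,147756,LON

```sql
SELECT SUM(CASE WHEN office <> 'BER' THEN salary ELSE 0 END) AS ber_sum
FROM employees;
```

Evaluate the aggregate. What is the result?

859788

emp_id=500: ✗
emp_id=501: ✓ → 53533
emp_id=502: ✓ → 57429
emp_id=503: ✓ → 50916
emp_id=504: ✓ → 148191
emp_id=505: ✓ → 65380
emp_id=506: ✓ → 117424
emp_id=507: ✓ → 88737
emp_id=508: ✓ → 130422
emp_id=509: ✗
emp_id=510: ✓ → 147756
ber_sum = 53533 + 57429 + 50916 + 148191 + 65380 + 117424 + 88737 + 130422 + 147756 = 859788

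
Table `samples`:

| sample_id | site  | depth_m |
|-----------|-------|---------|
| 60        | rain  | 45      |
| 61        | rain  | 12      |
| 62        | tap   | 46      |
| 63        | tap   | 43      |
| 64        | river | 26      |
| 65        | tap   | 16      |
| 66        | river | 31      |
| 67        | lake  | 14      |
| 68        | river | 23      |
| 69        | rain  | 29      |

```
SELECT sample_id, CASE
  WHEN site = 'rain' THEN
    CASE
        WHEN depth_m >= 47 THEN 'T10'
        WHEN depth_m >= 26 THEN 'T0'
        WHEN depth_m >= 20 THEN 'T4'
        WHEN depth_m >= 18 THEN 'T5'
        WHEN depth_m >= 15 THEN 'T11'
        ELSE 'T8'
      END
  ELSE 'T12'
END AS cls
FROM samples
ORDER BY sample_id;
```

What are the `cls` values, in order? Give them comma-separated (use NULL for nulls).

sample_id=60: site='rain' → inner[depth_m >= 26] → T0
sample_id=61: site='rain' → inner[ELSE] → T8
sample_id=62: site='tap' → outer ELSE → T12
sample_id=63: site='tap' → outer ELSE → T12
sample_id=64: site='river' → outer ELSE → T12
sample_id=65: site='tap' → outer ELSE → T12
sample_id=66: site='river' → outer ELSE → T12
sample_id=67: site='lake' → outer ELSE → T12
sample_id=68: site='river' → outer ELSE → T12
sample_id=69: site='rain' → inner[depth_m >= 26] → T0

T0, T8, T12, T12, T12, T12, T12, T12, T12, T0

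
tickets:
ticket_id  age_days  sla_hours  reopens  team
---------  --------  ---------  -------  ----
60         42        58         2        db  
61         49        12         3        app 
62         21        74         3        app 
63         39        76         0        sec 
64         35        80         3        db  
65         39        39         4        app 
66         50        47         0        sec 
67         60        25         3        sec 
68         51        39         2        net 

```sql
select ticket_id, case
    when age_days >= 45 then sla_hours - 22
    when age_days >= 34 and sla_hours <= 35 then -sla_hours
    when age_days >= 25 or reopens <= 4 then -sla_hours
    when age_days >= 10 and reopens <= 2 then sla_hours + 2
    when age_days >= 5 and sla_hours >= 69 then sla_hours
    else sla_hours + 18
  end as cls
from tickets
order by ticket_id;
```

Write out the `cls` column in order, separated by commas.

-58, -10, -74, -76, -80, -39, 25, 3, 17

ticket_id=60: age_days >= 25 or reopens <= 4 → -58
ticket_id=61: age_days >= 45 → -10
ticket_id=62: age_days >= 25 or reopens <= 4 → -74
ticket_id=63: age_days >= 25 or reopens <= 4 → -76
ticket_id=64: age_days >= 25 or reopens <= 4 → -80
ticket_id=65: age_days >= 25 or reopens <= 4 → -39
ticket_id=66: age_days >= 45 → 25
ticket_id=67: age_days >= 45 → 3
ticket_id=68: age_days >= 45 → 17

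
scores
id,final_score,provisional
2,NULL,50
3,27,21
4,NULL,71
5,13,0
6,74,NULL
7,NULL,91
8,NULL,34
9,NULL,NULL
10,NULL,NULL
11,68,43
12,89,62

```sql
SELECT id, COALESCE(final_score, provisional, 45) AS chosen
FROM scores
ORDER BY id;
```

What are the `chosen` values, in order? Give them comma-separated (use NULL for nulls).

id=2: final_score=NULL, provisional=50 → 50
id=3: final_score=27 → 27
id=4: final_score=NULL, provisional=71 → 71
id=5: final_score=13 → 13
id=6: final_score=74 → 74
id=7: final_score=NULL, provisional=91 → 91
id=8: final_score=NULL, provisional=34 → 34
id=9: final_score=NULL, provisional=NULL, → literal 45 → 45
id=10: final_score=NULL, provisional=NULL, → literal 45 → 45
id=11: final_score=68 → 68
id=12: final_score=89 → 89

50, 27, 71, 13, 74, 91, 34, 45, 45, 68, 89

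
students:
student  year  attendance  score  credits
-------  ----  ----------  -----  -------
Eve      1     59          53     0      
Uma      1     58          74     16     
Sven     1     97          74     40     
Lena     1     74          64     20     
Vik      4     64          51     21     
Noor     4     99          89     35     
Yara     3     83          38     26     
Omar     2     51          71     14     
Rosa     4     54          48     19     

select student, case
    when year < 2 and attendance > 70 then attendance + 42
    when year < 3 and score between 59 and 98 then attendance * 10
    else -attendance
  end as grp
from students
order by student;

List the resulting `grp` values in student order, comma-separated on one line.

student=Eve: ELSE → -59
student=Lena: year < 2 and attendance > 70 → 116
student=Noor: ELSE → -99
student=Omar: year < 3 and score between 59 and 98 → 510
student=Rosa: ELSE → -54
student=Sven: year < 2 and attendance > 70 → 139
student=Uma: year < 3 and score between 59 and 98 → 580
student=Vik: ELSE → -64
student=Yara: ELSE → -83

-59, 116, -99, 510, -54, 139, 580, -64, -83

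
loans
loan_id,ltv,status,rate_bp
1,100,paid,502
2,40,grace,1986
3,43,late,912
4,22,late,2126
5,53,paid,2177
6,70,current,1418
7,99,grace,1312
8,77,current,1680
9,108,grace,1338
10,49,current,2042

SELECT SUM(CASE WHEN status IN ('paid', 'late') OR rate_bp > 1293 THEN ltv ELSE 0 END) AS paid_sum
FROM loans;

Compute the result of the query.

loan_id=1: ✓ → 100
loan_id=2: ✓ → 40
loan_id=3: ✓ → 43
loan_id=4: ✓ → 22
loan_id=5: ✓ → 53
loan_id=6: ✓ → 70
loan_id=7: ✓ → 99
loan_id=8: ✓ → 77
loan_id=9: ✓ → 108
loan_id=10: ✓ → 49
paid_sum = 100 + 40 + 43 + 22 + 53 + 70 + 99 + 77 + 108 + 49 = 661

661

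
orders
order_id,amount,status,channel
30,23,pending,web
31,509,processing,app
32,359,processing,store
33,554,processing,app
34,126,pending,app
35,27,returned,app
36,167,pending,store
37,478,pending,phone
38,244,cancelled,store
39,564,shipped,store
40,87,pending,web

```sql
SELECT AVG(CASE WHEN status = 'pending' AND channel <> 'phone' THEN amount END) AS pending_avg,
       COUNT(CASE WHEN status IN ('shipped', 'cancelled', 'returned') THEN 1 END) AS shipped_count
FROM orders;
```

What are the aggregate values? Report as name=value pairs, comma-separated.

pending_avg=100.75, shipped_count=3

[pending_avg: status = 'pending' AND channel <> 'phone']
order_id=30: ✓ → 23
order_id=31: ✗
order_id=32: ✗
order_id=33: ✗
order_id=34: ✓ → 126
order_id=35: ✗
order_id=36: ✓ → 167
order_id=37: ✗
order_id=38: ✗
order_id=39: ✗
order_id=40: ✓ → 87
pending_avg = (23 + 126 + 167 + 87) / 4 = 100.75
—
[shipped_count: status IN ('shipped', 'cancelled', 'returned')]
order_id=30: ✗
order_id=31: ✗
order_id=32: ✗
order_id=33: ✗
order_id=34: ✗
order_id=35: ✓ → 1
order_id=36: ✗
order_id=37: ✗
order_id=38: ✓ → 1
order_id=39: ✓ → 1
order_id=40: ✗
shipped_count = COUNT(1, 1, 1) = 3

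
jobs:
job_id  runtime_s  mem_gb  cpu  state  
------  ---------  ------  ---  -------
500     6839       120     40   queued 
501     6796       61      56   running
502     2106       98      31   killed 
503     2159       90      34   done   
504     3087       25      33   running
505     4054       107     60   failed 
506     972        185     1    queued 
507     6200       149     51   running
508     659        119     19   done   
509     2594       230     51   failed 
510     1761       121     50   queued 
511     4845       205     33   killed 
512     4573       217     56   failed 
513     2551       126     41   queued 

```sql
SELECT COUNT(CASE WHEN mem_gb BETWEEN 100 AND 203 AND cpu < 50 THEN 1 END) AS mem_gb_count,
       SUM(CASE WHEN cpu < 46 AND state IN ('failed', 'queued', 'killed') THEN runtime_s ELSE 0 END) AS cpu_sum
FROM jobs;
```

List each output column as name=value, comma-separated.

[mem_gb_count: mem_gb BETWEEN 100 AND 203 AND cpu < 50]
job_id=500: ✓ → 1
job_id=501: ✗
job_id=502: ✗
job_id=503: ✗
job_id=504: ✗
job_id=505: ✗
job_id=506: ✓ → 1
job_id=507: ✗
job_id=508: ✓ → 1
job_id=509: ✗
job_id=510: ✗
job_id=511: ✗
job_id=512: ✗
job_id=513: ✓ → 1
mem_gb_count = COUNT(1, 1, 1, 1) = 4
—
[cpu_sum: cpu < 46 AND state IN ('failed', 'queued', 'killed')]
job_id=500: ✓ → 6839
job_id=501: ✗
job_id=502: ✓ → 2106
job_id=503: ✗
job_id=504: ✗
job_id=505: ✗
job_id=506: ✓ → 972
job_id=507: ✗
job_id=508: ✗
job_id=509: ✗
job_id=510: ✗
job_id=511: ✓ → 4845
job_id=512: ✗
job_id=513: ✓ → 2551
cpu_sum = 6839 + 2106 + 972 + 4845 + 2551 = 17313

mem_gb_count=4, cpu_sum=17313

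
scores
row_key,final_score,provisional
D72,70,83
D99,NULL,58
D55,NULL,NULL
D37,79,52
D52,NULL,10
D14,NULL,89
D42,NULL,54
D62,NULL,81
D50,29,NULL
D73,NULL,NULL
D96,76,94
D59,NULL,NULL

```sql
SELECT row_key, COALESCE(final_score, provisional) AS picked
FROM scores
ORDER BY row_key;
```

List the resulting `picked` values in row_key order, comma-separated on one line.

row_key=D14: final_score=NULL, provisional=89 → 89
row_key=D37: final_score=79 → 79
row_key=D42: final_score=NULL, provisional=54 → 54
row_key=D50: final_score=29 → 29
row_key=D52: final_score=NULL, provisional=10 → 10
row_key=D55: final_score=NULL, provisional=NULL (all NULL) → NULL
row_key=D59: final_score=NULL, provisional=NULL (all NULL) → NULL
row_key=D62: final_score=NULL, provisional=81 → 81
row_key=D72: final_score=70 → 70
row_key=D73: final_score=NULL, provisional=NULL (all NULL) → NULL
row_key=D96: final_score=76 → 76
row_key=D99: final_score=NULL, provisional=58 → 58

89, 79, 54, 29, 10, NULL, NULL, 81, 70, NULL, 76, 58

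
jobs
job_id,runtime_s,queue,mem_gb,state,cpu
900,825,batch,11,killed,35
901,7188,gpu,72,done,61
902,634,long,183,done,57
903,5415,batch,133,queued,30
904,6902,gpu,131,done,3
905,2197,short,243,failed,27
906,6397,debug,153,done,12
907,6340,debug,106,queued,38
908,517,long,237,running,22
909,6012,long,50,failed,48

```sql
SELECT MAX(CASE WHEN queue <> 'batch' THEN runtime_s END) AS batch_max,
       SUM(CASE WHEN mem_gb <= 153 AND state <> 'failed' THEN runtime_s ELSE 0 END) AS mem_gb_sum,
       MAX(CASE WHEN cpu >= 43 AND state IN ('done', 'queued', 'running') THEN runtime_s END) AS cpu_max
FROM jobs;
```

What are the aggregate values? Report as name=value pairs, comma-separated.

[batch_max: queue <> 'batch']
job_id=900: ✗
job_id=901: ✓ → 7188
job_id=902: ✓ → 634
job_id=903: ✗
job_id=904: ✓ → 6902
job_id=905: ✓ → 2197
job_id=906: ✓ → 6397
job_id=907: ✓ → 6340
job_id=908: ✓ → 517
job_id=909: ✓ → 6012
batch_max = MAX(7188, 634, 6902, 2197, 6397, 6340, 517, 6012) = 7188
—
[mem_gb_sum: mem_gb <= 153 AND state <> 'failed']
job_id=900: ✓ → 825
job_id=901: ✓ → 7188
job_id=902: ✗
job_id=903: ✓ → 5415
job_id=904: ✓ → 6902
job_id=905: ✗
job_id=906: ✓ → 6397
job_id=907: ✓ → 6340
job_id=908: ✗
job_id=909: ✗
mem_gb_sum = 825 + 7188 + 5415 + 6902 + 6397 + 6340 = 33067
—
[cpu_max: cpu >= 43 AND state IN ('done', 'queued', 'running')]
job_id=900: ✗
job_id=901: ✓ → 7188
job_id=902: ✓ → 634
job_id=903: ✗
job_id=904: ✗
job_id=905: ✗
job_id=906: ✗
job_id=907: ✗
job_id=908: ✗
job_id=909: ✗
cpu_max = MAX(7188, 634) = 7188

batch_max=7188, mem_gb_sum=33067, cpu_max=7188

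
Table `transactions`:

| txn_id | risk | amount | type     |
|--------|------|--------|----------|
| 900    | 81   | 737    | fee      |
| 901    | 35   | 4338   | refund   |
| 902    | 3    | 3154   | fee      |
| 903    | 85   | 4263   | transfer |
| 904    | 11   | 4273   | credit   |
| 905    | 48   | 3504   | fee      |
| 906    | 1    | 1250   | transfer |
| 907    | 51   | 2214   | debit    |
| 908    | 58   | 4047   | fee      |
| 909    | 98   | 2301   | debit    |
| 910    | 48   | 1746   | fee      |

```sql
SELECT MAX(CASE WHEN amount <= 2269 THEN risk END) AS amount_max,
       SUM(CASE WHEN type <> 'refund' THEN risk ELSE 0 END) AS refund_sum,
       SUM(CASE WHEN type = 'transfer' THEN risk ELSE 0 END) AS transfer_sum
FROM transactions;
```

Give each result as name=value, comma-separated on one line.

amount_max=81, refund_sum=484, transfer_sum=86

[amount_max: amount <= 2269]
txn_id=900: ✓ → 81
txn_id=901: ✗
txn_id=902: ✗
txn_id=903: ✗
txn_id=904: ✗
txn_id=905: ✗
txn_id=906: ✓ → 1
txn_id=907: ✓ → 51
txn_id=908: ✗
txn_id=909: ✗
txn_id=910: ✓ → 48
amount_max = MAX(81, 1, 51, 48) = 81
—
[refund_sum: type <> 'refund']
txn_id=900: ✓ → 81
txn_id=901: ✗
txn_id=902: ✓ → 3
txn_id=903: ✓ → 85
txn_id=904: ✓ → 11
txn_id=905: ✓ → 48
txn_id=906: ✓ → 1
txn_id=907: ✓ → 51
txn_id=908: ✓ → 58
txn_id=909: ✓ → 98
txn_id=910: ✓ → 48
refund_sum = 81 + 3 + 85 + 11 + 48 + 1 + 51 + 58 + 98 + 48 = 484
—
[transfer_sum: type = 'transfer']
txn_id=900: ✗
txn_id=901: ✗
txn_id=902: ✗
txn_id=903: ✓ → 85
txn_id=904: ✗
txn_id=905: ✗
txn_id=906: ✓ → 1
txn_id=907: ✗
txn_id=908: ✗
txn_id=909: ✗
txn_id=910: ✗
transfer_sum = 85 + 1 = 86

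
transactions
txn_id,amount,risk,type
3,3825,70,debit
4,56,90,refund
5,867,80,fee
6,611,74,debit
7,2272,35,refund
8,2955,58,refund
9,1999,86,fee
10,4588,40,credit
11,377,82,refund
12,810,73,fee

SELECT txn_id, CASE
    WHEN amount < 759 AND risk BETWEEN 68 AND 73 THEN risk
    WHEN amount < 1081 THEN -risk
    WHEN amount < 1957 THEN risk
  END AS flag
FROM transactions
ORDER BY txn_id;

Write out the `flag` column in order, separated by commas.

txn_id=3: (no match → NULL) → NULL
txn_id=4: amount < 1081 → -90
txn_id=5: amount < 1081 → -80
txn_id=6: amount < 1081 → -74
txn_id=7: (no match → NULL) → NULL
txn_id=8: (no match → NULL) → NULL
txn_id=9: (no match → NULL) → NULL
txn_id=10: (no match → NULL) → NULL
txn_id=11: amount < 1081 → -82
txn_id=12: amount < 1081 → -73

NULL, -90, -80, -74, NULL, NULL, NULL, NULL, -82, -73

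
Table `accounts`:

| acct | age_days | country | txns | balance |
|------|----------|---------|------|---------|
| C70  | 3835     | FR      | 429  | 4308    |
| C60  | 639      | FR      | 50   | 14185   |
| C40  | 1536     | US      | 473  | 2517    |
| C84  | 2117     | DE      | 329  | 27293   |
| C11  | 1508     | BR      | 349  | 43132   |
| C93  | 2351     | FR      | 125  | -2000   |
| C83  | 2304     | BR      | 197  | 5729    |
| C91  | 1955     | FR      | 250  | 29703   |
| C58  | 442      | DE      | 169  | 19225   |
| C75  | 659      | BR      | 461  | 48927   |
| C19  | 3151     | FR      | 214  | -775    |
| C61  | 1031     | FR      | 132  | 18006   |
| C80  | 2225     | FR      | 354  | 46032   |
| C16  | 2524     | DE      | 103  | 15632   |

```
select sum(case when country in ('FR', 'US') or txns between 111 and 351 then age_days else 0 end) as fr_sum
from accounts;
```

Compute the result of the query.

acct=C70: ✓ → 3835
acct=C60: ✓ → 639
acct=C40: ✓ → 1536
acct=C84: ✓ → 2117
acct=C11: ✓ → 1508
acct=C93: ✓ → 2351
acct=C83: ✓ → 2304
acct=C91: ✓ → 1955
acct=C58: ✓ → 442
acct=C75: ✗
acct=C19: ✓ → 3151
acct=C61: ✓ → 1031
acct=C80: ✓ → 2225
acct=C16: ✗
fr_sum = 3835 + 639 + 1536 + 2117 + 1508 + 2351 + 2304 + 1955 + 442 + 3151 + 1031 + 2225 = 23094

23094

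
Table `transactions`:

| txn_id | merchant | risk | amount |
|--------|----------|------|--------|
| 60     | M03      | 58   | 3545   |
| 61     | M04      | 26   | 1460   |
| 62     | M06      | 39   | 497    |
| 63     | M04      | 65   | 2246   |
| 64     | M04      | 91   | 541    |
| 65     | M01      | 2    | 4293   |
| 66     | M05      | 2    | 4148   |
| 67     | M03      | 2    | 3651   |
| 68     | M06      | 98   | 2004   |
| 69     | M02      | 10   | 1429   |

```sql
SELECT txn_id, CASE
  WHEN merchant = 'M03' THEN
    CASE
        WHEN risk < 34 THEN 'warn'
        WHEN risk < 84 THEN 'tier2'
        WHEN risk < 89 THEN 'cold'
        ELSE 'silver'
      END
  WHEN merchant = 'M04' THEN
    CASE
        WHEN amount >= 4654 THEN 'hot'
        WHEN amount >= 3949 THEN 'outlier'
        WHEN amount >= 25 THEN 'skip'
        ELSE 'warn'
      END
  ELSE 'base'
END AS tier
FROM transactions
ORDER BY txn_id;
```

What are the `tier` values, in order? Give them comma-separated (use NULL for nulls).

tier2, skip, base, skip, skip, base, base, warn, base, base

txn_id=60: merchant='M03' → inner[risk < 84] → tier2
txn_id=61: merchant='M04' → inner[amount >= 25] → skip
txn_id=62: merchant='M06' → outer ELSE → base
txn_id=63: merchant='M04' → inner[amount >= 25] → skip
txn_id=64: merchant='M04' → inner[amount >= 25] → skip
txn_id=65: merchant='M01' → outer ELSE → base
txn_id=66: merchant='M05' → outer ELSE → base
txn_id=67: merchant='M03' → inner[risk < 34] → warn
txn_id=68: merchant='M06' → outer ELSE → base
txn_id=69: merchant='M02' → outer ELSE → base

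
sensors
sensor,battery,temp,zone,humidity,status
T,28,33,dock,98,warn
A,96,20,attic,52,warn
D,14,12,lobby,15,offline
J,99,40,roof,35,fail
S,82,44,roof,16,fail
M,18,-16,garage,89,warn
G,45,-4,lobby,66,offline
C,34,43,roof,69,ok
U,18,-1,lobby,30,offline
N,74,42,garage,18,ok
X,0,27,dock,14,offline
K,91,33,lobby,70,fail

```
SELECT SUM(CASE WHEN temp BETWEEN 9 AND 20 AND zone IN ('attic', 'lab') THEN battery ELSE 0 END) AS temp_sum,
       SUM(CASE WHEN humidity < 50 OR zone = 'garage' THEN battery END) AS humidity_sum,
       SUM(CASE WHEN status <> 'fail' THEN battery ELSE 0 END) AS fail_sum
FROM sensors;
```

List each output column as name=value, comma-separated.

temp_sum=96, humidity_sum=305, fail_sum=327

[temp_sum: temp BETWEEN 9 AND 20 AND zone IN ('attic', 'lab')]
sensor=T: ✗
sensor=A: ✓ → 96
sensor=D: ✗
sensor=J: ✗
sensor=S: ✗
sensor=M: ✗
sensor=G: ✗
sensor=C: ✗
sensor=U: ✗
sensor=N: ✗
sensor=X: ✗
sensor=K: ✗
temp_sum = 96
—
[humidity_sum: humidity < 50 OR zone = 'garage']
sensor=T: ✗
sensor=A: ✗
sensor=D: ✓ → 14
sensor=J: ✓ → 99
sensor=S: ✓ → 82
sensor=M: ✓ → 18
sensor=G: ✗
sensor=C: ✗
sensor=U: ✓ → 18
sensor=N: ✓ → 74
sensor=X: ✓ → 0
sensor=K: ✗
humidity_sum = 14 + 99 + 82 + 18 + 18 + 74 = 305
—
[fail_sum: status <> 'fail']
sensor=T: ✓ → 28
sensor=A: ✓ → 96
sensor=D: ✓ → 14
sensor=J: ✗
sensor=S: ✗
sensor=M: ✓ → 18
sensor=G: ✓ → 45
sensor=C: ✓ → 34
sensor=U: ✓ → 18
sensor=N: ✓ → 74
sensor=X: ✓ → 0
sensor=K: ✗
fail_sum = 28 + 96 + 14 + 18 + 45 + 34 + 18 + 74 = 327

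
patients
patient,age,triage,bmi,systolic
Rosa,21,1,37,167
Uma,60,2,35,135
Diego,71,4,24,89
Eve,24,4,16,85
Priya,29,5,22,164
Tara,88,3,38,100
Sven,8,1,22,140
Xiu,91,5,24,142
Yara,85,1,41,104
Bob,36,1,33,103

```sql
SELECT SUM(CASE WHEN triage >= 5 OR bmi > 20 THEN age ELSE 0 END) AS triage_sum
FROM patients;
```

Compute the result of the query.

patient=Rosa: ✓ → 21
patient=Uma: ✓ → 60
patient=Diego: ✓ → 71
patient=Eve: ✗
patient=Priya: ✓ → 29
patient=Tara: ✓ → 88
patient=Sven: ✓ → 8
patient=Xiu: ✓ → 91
patient=Yara: ✓ → 85
patient=Bob: ✓ → 36
triage_sum = 21 + 60 + 71 + 29 + 88 + 8 + 91 + 85 + 36 = 489

489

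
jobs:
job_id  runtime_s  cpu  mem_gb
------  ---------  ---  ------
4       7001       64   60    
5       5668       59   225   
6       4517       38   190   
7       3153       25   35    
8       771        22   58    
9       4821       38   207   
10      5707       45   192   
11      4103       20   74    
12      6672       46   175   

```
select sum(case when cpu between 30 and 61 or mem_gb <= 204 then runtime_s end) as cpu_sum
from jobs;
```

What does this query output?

job_id=4: ✓ → 7001
job_id=5: ✓ → 5668
job_id=6: ✓ → 4517
job_id=7: ✓ → 3153
job_id=8: ✓ → 771
job_id=9: ✓ → 4821
job_id=10: ✓ → 5707
job_id=11: ✓ → 4103
job_id=12: ✓ → 6672
cpu_sum = 7001 + 5668 + 4517 + 3153 + 771 + 4821 + 5707 + 4103 + 6672 = 42413

42413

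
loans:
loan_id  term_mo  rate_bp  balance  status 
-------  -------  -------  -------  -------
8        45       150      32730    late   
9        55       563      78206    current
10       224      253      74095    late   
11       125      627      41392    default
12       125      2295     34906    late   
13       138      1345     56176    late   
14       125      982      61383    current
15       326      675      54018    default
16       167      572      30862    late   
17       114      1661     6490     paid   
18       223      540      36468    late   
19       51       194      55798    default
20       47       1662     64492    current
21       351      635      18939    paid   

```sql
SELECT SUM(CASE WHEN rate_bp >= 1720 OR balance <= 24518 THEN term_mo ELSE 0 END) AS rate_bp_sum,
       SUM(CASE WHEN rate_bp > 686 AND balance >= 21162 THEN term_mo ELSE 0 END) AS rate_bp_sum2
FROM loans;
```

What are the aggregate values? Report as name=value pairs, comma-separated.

rate_bp_sum=590, rate_bp_sum2=435

[rate_bp_sum: rate_bp >= 1720 OR balance <= 24518]
loan_id=8: ✗
loan_id=9: ✗
loan_id=10: ✗
loan_id=11: ✗
loan_id=12: ✓ → 125
loan_id=13: ✗
loan_id=14: ✗
loan_id=15: ✗
loan_id=16: ✗
loan_id=17: ✓ → 114
loan_id=18: ✗
loan_id=19: ✗
loan_id=20: ✗
loan_id=21: ✓ → 351
rate_bp_sum = 125 + 114 + 351 = 590
—
[rate_bp_sum2: rate_bp > 686 AND balance >= 21162]
loan_id=8: ✗
loan_id=9: ✗
loan_id=10: ✗
loan_id=11: ✗
loan_id=12: ✓ → 125
loan_id=13: ✓ → 138
loan_id=14: ✓ → 125
loan_id=15: ✗
loan_id=16: ✗
loan_id=17: ✗
loan_id=18: ✗
loan_id=19: ✗
loan_id=20: ✓ → 47
loan_id=21: ✗
rate_bp_sum2 = 125 + 138 + 125 + 47 = 435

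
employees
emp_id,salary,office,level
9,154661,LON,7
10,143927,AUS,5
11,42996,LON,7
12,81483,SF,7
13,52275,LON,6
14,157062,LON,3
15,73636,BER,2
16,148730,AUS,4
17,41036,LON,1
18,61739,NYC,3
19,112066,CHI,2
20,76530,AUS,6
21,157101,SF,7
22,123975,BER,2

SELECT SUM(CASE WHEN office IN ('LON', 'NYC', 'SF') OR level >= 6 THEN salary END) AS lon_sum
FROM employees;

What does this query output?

824883

emp_id=9: ✓ → 154661
emp_id=10: ✗
emp_id=11: ✓ → 42996
emp_id=12: ✓ → 81483
emp_id=13: ✓ → 52275
emp_id=14: ✓ → 157062
emp_id=15: ✗
emp_id=16: ✗
emp_id=17: ✓ → 41036
emp_id=18: ✓ → 61739
emp_id=19: ✗
emp_id=20: ✓ → 76530
emp_id=21: ✓ → 157101
emp_id=22: ✗
lon_sum = 154661 + 42996 + 81483 + 52275 + 157062 + 41036 + 61739 + 76530 + 157101 = 824883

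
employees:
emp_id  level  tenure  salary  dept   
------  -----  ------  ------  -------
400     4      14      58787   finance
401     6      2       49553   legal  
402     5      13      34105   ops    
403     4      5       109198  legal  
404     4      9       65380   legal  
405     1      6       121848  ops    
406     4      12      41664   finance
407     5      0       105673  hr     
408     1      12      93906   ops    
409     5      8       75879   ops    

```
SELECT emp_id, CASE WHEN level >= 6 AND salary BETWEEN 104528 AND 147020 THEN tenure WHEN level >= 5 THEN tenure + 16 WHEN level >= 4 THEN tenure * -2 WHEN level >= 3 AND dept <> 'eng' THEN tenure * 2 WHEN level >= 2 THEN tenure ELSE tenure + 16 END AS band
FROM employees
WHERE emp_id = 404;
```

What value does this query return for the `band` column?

-18

emp_id = 404: level=4, tenure=9, salary=65380, dept=legal.
level >= 6 AND salary BETWEEN 104528 AND 147020 → false
level >= 5 → false
level >= 4 → true → -18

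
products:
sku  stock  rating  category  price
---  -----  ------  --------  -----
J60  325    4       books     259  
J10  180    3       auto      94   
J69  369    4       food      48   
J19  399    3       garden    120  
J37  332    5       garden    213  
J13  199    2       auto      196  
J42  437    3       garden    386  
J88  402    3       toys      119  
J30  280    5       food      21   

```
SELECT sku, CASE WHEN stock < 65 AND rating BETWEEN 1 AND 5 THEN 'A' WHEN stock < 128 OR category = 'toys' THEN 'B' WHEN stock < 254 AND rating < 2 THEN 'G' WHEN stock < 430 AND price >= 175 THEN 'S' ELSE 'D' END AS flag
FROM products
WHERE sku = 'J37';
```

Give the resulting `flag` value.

sku = J37: stock=332, rating=5, category=garden, price=213.
stock < 65 AND rating BETWEEN 1 AND 5 → false
stock < 128 OR category = 'toys' → false
stock < 254 AND rating < 2 → false
stock < 430 AND price >= 175 → true → S

S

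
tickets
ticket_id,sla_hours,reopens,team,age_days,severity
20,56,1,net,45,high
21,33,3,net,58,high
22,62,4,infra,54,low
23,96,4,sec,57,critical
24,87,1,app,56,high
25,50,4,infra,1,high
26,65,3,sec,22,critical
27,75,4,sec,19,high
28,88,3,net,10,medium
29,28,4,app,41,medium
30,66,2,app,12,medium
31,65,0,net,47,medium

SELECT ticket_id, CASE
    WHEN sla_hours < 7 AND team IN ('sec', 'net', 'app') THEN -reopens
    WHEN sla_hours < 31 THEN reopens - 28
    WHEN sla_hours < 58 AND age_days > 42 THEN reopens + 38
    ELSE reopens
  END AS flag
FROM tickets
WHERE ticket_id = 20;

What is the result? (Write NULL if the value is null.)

39

ticket_id = 20: sla_hours=56, reopens=1, team=net, age_days=45, severity=high.
sla_hours < 7 AND team IN ('sec', 'net', 'app') → false
sla_hours < 31 → false
sla_hours < 58 AND age_days > 42 → true → 39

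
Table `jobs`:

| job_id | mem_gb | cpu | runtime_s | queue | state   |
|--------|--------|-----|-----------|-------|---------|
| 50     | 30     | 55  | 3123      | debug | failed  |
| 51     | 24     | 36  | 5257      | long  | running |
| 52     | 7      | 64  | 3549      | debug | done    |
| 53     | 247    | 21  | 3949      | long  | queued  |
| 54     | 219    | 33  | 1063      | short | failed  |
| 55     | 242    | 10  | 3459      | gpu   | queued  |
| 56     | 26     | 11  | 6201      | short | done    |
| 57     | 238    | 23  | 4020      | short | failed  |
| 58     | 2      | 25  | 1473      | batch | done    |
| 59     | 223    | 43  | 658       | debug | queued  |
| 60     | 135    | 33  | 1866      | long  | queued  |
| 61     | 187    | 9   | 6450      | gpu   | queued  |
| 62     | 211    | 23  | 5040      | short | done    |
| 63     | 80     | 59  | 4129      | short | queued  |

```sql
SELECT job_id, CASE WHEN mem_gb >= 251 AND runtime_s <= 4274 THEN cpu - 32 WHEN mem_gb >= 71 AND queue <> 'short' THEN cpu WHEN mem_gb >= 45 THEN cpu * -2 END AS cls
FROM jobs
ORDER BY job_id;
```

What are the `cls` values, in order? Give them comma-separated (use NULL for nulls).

job_id=50: (no match → NULL) → NULL
job_id=51: (no match → NULL) → NULL
job_id=52: (no match → NULL) → NULL
job_id=53: mem_gb >= 71 AND queue <> 'short' → 21
job_id=54: mem_gb >= 45 → -66
job_id=55: mem_gb >= 71 AND queue <> 'short' → 10
job_id=56: (no match → NULL) → NULL
job_id=57: mem_gb >= 45 → -46
job_id=58: (no match → NULL) → NULL
job_id=59: mem_gb >= 71 AND queue <> 'short' → 43
job_id=60: mem_gb >= 71 AND queue <> 'short' → 33
job_id=61: mem_gb >= 71 AND queue <> 'short' → 9
job_id=62: mem_gb >= 45 → -46
job_id=63: mem_gb >= 45 → -118

NULL, NULL, NULL, 21, -66, 10, NULL, -46, NULL, 43, 33, 9, -46, -118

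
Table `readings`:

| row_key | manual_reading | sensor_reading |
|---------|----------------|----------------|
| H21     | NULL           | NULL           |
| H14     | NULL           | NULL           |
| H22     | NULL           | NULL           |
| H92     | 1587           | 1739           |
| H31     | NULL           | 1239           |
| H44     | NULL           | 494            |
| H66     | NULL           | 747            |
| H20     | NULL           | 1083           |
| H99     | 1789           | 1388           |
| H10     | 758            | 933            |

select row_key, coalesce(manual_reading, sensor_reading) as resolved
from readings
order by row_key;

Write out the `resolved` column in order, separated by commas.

row_key=H10: manual_reading=758 → 758
row_key=H14: manual_reading=NULL, sensor_reading=NULL (all NULL) → NULL
row_key=H20: manual_reading=NULL, sensor_reading=1083 → 1083
row_key=H21: manual_reading=NULL, sensor_reading=NULL (all NULL) → NULL
row_key=H22: manual_reading=NULL, sensor_reading=NULL (all NULL) → NULL
row_key=H31: manual_reading=NULL, sensor_reading=1239 → 1239
row_key=H44: manual_reading=NULL, sensor_reading=494 → 494
row_key=H66: manual_reading=NULL, sensor_reading=747 → 747
row_key=H92: manual_reading=1587 → 1587
row_key=H99: manual_reading=1789 → 1789

758, NULL, 1083, NULL, NULL, 1239, 494, 747, 1587, 1789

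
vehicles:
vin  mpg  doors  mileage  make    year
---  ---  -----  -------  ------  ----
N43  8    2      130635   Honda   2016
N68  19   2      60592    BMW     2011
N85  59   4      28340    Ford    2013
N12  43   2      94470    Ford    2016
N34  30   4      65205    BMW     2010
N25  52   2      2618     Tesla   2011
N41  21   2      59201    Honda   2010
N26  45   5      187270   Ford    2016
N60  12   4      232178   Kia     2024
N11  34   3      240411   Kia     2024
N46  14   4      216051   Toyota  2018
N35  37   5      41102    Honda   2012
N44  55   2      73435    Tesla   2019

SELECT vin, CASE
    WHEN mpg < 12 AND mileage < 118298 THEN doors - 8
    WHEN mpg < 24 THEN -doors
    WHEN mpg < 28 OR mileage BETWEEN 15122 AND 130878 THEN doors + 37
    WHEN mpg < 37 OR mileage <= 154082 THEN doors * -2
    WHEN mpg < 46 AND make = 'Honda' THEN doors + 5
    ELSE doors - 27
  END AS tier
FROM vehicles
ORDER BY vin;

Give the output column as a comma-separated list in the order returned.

-6, 39, -4, -22, 41, 42, -2, -2, 39, -4, -4, -2, 41

vin=N11: mpg < 37 OR mileage <= 154082 → -6
vin=N12: mpg < 28 OR mileage BETWEEN 15122 AND 130878 → 39
vin=N25: mpg < 37 OR mileage <= 154082 → -4
vin=N26: ELSE → -22
vin=N34: mpg < 28 OR mileage BETWEEN 15122 AND 130878 → 41
vin=N35: mpg < 28 OR mileage BETWEEN 15122 AND 130878 → 42
vin=N41: mpg < 24 → -2
vin=N43: mpg < 24 → -2
vin=N44: mpg < 28 OR mileage BETWEEN 15122 AND 130878 → 39
vin=N46: mpg < 24 → -4
vin=N60: mpg < 24 → -4
vin=N68: mpg < 24 → -2
vin=N85: mpg < 28 OR mileage BETWEEN 15122 AND 130878 → 41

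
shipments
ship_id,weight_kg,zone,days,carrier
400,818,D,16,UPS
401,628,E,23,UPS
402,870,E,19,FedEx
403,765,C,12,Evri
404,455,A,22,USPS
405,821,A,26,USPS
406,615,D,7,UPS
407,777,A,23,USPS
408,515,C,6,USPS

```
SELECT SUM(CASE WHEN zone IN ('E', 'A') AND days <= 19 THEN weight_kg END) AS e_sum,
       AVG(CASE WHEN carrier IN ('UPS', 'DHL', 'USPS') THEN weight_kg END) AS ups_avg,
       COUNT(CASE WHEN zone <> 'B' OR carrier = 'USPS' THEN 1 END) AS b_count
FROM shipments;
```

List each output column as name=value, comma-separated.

e_sum=870, ups_avg=661.2857142857, b_count=9

[e_sum: zone IN ('E', 'A') AND days <= 19]
ship_id=400: ✗
ship_id=401: ✗
ship_id=402: ✓ → 870
ship_id=403: ✗
ship_id=404: ✗
ship_id=405: ✗
ship_id=406: ✗
ship_id=407: ✗
ship_id=408: ✗
e_sum = 870
—
[ups_avg: carrier IN ('UPS', 'DHL', 'USPS')]
ship_id=400: ✓ → 818
ship_id=401: ✓ → 628
ship_id=402: ✗
ship_id=403: ✗
ship_id=404: ✓ → 455
ship_id=405: ✓ → 821
ship_id=406: ✓ → 615
ship_id=407: ✓ → 777
ship_id=408: ✓ → 515
ups_avg = (818 + 628 + 455 + 821 + 615 + 777 + 515) / 7 = 661.2857142857
—
[b_count: zone <> 'B' OR carrier = 'USPS']
ship_id=400: ✓ → 1
ship_id=401: ✓ → 1
ship_id=402: ✓ → 1
ship_id=403: ✓ → 1
ship_id=404: ✓ → 1
ship_id=405: ✓ → 1
ship_id=406: ✓ → 1
ship_id=407: ✓ → 1
ship_id=408: ✓ → 1
b_count = COUNT(1, 1, 1, 1, 1, 1, 1, 1, 1) = 9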